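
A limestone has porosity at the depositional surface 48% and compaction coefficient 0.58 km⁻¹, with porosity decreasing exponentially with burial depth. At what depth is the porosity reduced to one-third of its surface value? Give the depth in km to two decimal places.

phi/phi₀ = 1/3 ⇒ exp(−c·z) = 1/3 ⇒ z = ln(3) / c
z = 1.0986 / 0.58 = 1.894 km

1.89 km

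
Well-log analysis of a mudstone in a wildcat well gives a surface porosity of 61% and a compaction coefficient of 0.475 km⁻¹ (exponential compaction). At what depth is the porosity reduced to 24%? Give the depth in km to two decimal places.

Invert Athy's law: z = ln(phi₀/phi) / c
z = ln(0.61/0.24) / 0.475 = ln(2.542) / 0.475 = 0.9328 / 0.475 = 1.964 km

1.96 km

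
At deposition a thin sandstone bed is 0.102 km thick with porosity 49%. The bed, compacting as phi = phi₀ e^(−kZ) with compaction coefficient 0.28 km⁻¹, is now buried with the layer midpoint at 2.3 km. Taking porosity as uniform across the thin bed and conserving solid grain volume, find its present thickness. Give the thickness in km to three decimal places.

0.070 km

Porosity at 2.3 km: phi = 0.49·exp(−0.28×2.3) = 0.2573
Solid-volume conservation: h(1−phi) = h₀(1−phi₀) ⇒ h = h₀·(1−phi₀)/(1−phi)
h = 0.102 × (1 − 0.49)/(1 − 0.2573) = 0.102 × 0.6867 = 0.0700 km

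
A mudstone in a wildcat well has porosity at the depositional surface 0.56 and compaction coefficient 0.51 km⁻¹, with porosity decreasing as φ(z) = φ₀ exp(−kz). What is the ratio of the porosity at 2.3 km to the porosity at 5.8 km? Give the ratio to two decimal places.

5.96

φ(z₁)/φ(z₂) = e^(−k·z₁)/e^(−k·z₂) = e^{k(z₂−z₁)}
= exp(0.51 × 3.5) = exp(1.785) = 5.9596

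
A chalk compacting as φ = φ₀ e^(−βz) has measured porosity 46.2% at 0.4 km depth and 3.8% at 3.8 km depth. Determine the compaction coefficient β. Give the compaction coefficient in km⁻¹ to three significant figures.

Athy: φ(z) = φ₀ e^(−βz) ⇒ φ₁/φ₂ = e^{β(z₂−z₁)} ⇒ β = ln(φ₁/φ₂)/(z₂−z₁)
β = ln(0.462/0.038) / (3.8 − 0.4) = ln(12.16) / 3.4 = 2.4980 / 3.4 = 0.7347 km⁻¹

0.735 km⁻¹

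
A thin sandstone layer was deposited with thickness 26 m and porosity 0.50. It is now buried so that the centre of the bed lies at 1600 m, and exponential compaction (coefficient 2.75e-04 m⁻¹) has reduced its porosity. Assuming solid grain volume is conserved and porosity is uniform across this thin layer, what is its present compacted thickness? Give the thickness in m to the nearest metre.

Working in km (1 km = 1000 m; k in km⁻¹ = k in m⁻¹ × 1000):
Porosity at 1.6 km: φ = 0.5·exp(−0.275×1.6) = 0.3220
Solid-volume conservation: h(1−φ) = h₀(1−φ₀) ⇒ h = h₀·(1−φ₀)/(1−φ)
h = 0.026 × (1 − 0.5)/(1 − 0.3220) = 0.026 × 0.7375 = 0.0192 km

19 m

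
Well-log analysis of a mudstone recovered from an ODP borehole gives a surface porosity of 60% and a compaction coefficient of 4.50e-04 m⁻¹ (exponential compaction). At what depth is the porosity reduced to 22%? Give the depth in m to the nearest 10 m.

2230 m

Working in km (1 km = 1000 m; β in km⁻¹ = β in m⁻¹ × 1000):
Invert Athy's law: Z = ln(n₀/n) / β
Z = ln(0.6/0.22) / 0.45 = ln(2.727) / 0.45 = 1.0033 / 0.45 = 2.230 km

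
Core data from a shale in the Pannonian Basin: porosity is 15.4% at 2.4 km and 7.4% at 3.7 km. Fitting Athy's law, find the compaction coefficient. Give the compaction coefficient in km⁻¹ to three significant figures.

Athy: φ(Z) = φ₀ e^(−cZ) ⇒ φ₁/φ₂ = e^{c(Z₂−Z₁)} ⇒ c = ln(φ₁/φ₂)/(Z₂−Z₁)
c = ln(0.154/0.074) / (3.7 − 2.4) = ln(2.081) / 1.3 = 0.7329 / 1.3 = 0.5638 km⁻¹

0.564 km⁻¹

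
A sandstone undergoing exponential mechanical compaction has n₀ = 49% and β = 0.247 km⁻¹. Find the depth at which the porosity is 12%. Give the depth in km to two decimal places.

5.70 km

Invert Athy's law: z = ln(n₀/n) / β
z = ln(0.49/0.12) / 0.247 = ln(4.083) / 0.247 = 1.4069 / 0.247 = 5.696 km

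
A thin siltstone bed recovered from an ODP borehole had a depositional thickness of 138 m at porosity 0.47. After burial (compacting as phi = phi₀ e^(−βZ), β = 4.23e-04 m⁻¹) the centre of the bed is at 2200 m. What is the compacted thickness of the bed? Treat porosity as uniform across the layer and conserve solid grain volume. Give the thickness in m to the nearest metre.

Working in km (1 km = 1000 m; β in km⁻¹ = β in m⁻¹ × 1000):
Porosity at 2.2 km: phi = 0.47·exp(−0.423×2.2) = 0.1853
Solid-volume conservation: h(1−phi) = h₀(1−phi₀) ⇒ h = h₀·(1−phi₀)/(1−phi)
h = 0.138 × (1 − 0.47)/(1 − 0.1853) = 0.138 × 0.6506 = 0.0898 km

90 m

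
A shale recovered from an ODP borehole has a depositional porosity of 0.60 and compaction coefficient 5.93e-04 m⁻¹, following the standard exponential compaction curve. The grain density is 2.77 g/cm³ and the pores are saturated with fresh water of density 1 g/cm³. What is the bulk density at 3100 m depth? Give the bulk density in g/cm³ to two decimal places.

Working in km (1 km = 1000 m; β in km⁻¹ = β in m⁻¹ × 1000):
Porosity at depth: φ = 0.6·exp(−0.593×3.1) = 0.6×0.1591 = 0.0955
Bulk density: ρ_b = (1−φ)ρ_g + φ·ρ_f = 0.9045×2.77 + 0.0955×1
       = 2.506 + 0.095 = 2.601 g/cm³

2.60 g/cm³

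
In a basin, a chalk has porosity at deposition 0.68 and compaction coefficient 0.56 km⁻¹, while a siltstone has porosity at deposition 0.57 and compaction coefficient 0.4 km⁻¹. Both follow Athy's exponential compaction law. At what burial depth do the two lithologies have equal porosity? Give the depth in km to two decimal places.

Set n₀ₐ e^(−βₐz) = n₀ᵦ e^(−βᵦz) ⇒ ln(n₀ₐ/n₀ᵦ) = (βₐ − βᵦ)·z
z = ln(0.68/0.57) / (0.56 − 0.4) = 0.1765 / 0.16 = 1.103 km

1.10 km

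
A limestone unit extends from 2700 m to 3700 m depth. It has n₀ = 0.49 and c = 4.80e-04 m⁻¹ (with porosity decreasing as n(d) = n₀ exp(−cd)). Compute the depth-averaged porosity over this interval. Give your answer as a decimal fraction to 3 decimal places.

Working in km (1 km = 1000 m; c in km⁻¹ = c in m⁻¹ × 1000):
⟨n⟩ = (1/(d₂−d₁)) ∫ n₀ e^(−cd) dd = n₀·(e^(−c·d₁) − e^(−c·d₂)) / (c·(d₂−d₁))
e^(−0.48×2.7) = 0.2736; e^(−0.48×3.7) = 0.1693
⟨n⟩ = 0.49 × (0.2736 − 0.1693) / (0.48 × 1) = 0.49 × 0.2173 = 0.1065

0.106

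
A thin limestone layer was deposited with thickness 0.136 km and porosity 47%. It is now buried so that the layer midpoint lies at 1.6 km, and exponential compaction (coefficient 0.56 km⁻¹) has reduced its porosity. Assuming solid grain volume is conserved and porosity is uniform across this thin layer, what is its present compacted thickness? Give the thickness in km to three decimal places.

Porosity at 1.6 km: phi = 0.47·exp(−0.56×1.6) = 0.1919
Solid-volume conservation: h(1−phi) = h₀(1−phi₀) ⇒ h = h₀·(1−phi₀)/(1−phi)
h = 0.136 × (1 − 0.47)/(1 − 0.1919) = 0.136 × 0.6558 = 0.0892 km

0.089 km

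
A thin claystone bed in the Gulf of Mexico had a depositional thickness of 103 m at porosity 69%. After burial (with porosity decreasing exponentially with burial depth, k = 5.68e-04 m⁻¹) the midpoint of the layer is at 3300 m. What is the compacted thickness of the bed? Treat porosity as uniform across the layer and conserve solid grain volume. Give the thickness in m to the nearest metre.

36 m

Working in km (1 km = 1000 m; k in km⁻¹ = k in m⁻¹ × 1000):
Porosity at 3.3 km: phi = 0.69·exp(−0.568×3.3) = 0.1059
Solid-volume conservation: h(1−phi) = h₀(1−phi₀) ⇒ h = h₀·(1−phi₀)/(1−phi)
h = 0.103 × (1 − 0.69)/(1 − 0.1059) = 0.103 × 0.3467 = 0.0357 km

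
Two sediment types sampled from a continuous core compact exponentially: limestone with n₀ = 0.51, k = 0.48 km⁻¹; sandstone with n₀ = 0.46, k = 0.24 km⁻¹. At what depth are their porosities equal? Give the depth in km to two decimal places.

0.43 km

Set n₀ₐ e^(−kₐd) = n₀ᵦ e^(−kᵦd) ⇒ ln(n₀ₐ/n₀ᵦ) = (kₐ − kᵦ)·d
d = ln(0.51/0.46) / (0.48 − 0.24) = 0.1032 / 0.24 = 0.430 km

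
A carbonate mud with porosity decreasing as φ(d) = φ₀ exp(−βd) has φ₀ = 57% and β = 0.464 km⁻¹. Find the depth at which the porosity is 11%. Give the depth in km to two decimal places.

3.55 km

Invert Athy's law: d = ln(φ₀/φ) / β
d = ln(0.57/0.11) / 0.464 = ln(5.182) / 0.464 = 1.6452 / 0.464 = 3.546 km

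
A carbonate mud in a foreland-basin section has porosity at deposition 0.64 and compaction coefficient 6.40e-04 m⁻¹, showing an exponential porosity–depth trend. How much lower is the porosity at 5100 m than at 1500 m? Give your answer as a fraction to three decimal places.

Working in km (1 km = 1000 m; β in km⁻¹ = β in m⁻¹ × 1000):
n(1.5) = 0.64·e^(−0.64×1.5) = 0.2451
n(5.1) = 0.64·e^(−0.64×5.1) = 0.0245
Δn = 0.2451 − 0.0245 = 0.2206

0.221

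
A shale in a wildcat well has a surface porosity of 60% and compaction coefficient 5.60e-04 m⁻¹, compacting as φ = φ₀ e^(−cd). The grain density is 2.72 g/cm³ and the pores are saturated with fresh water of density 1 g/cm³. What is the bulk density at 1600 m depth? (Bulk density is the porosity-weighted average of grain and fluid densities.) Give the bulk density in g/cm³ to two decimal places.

Working in km (1 km = 1000 m; c in km⁻¹ = c in m⁻¹ × 1000):
Porosity at depth: φ = 0.6·exp(−0.56×1.6) = 0.6×0.4082 = 0.2449
Bulk density: ρ_b = (1−φ)ρ_g + φ·ρ_f = 0.7551×2.72 + 0.2449×1
       = 2.054 + 0.245 = 2.299 g/cm³

2.30 g/cm³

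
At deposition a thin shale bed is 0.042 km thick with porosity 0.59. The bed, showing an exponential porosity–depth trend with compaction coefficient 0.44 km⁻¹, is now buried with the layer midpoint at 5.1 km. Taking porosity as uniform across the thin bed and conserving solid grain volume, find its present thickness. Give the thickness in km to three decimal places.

Porosity at 5.1 km: φ = 0.59·exp(−0.44×5.1) = 0.0626
Solid-volume conservation: h(1−φ) = h₀(1−φ₀) ⇒ h = h₀·(1−φ₀)/(1−φ)
h = 0.042 × (1 − 0.59)/(1 − 0.0626) = 0.042 × 0.4374 = 0.0184 km

0.018 km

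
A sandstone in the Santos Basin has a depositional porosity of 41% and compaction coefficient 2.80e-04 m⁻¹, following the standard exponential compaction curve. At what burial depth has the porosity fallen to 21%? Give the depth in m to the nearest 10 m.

2390 m

Working in km (1 km = 1000 m; c in km⁻¹ = c in m⁻¹ × 1000):
Invert Athy's law: z = ln(φ₀/φ) / c
z = ln(0.41/0.21) / 0.28 = ln(1.952) / 0.28 = 0.6690 / 0.28 = 2.389 km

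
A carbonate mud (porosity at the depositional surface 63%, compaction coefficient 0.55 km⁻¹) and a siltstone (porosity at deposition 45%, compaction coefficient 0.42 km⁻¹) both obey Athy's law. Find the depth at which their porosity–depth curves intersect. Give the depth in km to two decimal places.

Set φ₀ₐ e^(−cₐZ) = φ₀ᵦ e^(−cᵦZ) ⇒ ln(φ₀ₐ/φ₀ᵦ) = (cₐ − cᵦ)·Z
Z = ln(0.63/0.45) / (0.55 − 0.42) = 0.3365 / 0.13 = 2.588 km

2.59 km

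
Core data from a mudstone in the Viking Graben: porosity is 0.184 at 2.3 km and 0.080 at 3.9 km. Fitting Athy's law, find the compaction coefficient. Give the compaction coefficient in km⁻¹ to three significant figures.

0.521 km⁻¹

Athy: phi(d) = phi₀ e^(−kd) ⇒ phi₁/phi₂ = e^{k(d₂−d₁)} ⇒ k = ln(phi₁/phi₂)/(d₂−d₁)
k = ln(0.184/0.08) / (3.9 − 2.3) = ln(2.3) / 1.6 = 0.8329 / 1.6 = 0.5206 km⁻¹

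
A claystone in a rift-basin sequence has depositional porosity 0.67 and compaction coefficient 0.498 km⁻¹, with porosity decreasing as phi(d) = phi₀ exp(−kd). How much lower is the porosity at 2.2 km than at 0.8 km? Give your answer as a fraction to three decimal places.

phi(0.8) = 0.67·e^(−0.498×0.8) = 0.4498
phi(2.2) = 0.67·e^(−0.498×2.2) = 0.2240
Δphi = 0.4498 − 0.2240 = 0.2258

0.226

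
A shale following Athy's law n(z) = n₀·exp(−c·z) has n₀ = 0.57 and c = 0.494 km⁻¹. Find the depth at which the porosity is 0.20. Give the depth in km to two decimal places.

2.12 km

Invert Athy's law: z = ln(n₀/n) / c
z = ln(0.57/0.2) / 0.494 = ln(2.85) / 0.494 = 1.0473 / 0.494 = 2.120 km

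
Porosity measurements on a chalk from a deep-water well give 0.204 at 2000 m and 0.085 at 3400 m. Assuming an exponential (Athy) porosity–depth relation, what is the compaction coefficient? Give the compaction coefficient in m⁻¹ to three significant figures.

Working in km (1 km = 1000 m; c in km⁻¹ = c in m⁻¹ × 1000):
Athy: φ(Z) = φ₀ e^(−cZ) ⇒ φ₁/φ₂ = e^{c(Z₂−Z₁)} ⇒ c = ln(φ₁/φ₂)/(Z₂−Z₁)
c = ln(0.204/0.085) / (3.4 − 2) = ln(2.4) / 1.4 = 0.8755 / 1.4 = 0.6253 km⁻¹

0.000625 m⁻¹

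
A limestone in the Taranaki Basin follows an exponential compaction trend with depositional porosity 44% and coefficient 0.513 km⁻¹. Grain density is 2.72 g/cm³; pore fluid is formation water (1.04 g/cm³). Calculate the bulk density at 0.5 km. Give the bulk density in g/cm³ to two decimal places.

2.15 g/cm³

Porosity at depth: phi = 0.44·exp(−0.513×0.5) = 0.44×0.7738 = 0.3405
Bulk density: ρ_b = (1−phi)ρ_g + phi·ρ_f = 0.6595×2.72 + 0.3405×1.04
       = 1.794 + 0.354 = 2.148 g/cm³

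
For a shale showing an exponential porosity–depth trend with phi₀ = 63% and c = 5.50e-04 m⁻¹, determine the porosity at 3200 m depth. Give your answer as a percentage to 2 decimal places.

10.84%

Working in km (1 km = 1000 m; c in km⁻¹ = c in m⁻¹ × 1000):
phi = phi₀·exp(−c·d) = 0.63 × exp(−0.55 × 3.2) = 0.63 × exp(−1.76)
  = 0.63 × 0.1720 = 0.1084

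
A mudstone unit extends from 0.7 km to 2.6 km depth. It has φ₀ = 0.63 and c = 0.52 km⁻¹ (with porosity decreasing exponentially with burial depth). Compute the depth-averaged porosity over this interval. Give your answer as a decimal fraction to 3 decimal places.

⟨φ⟩ = (1/(Z₂−Z₁)) ∫ φ₀ e^(−cZ) dZ = φ₀·(e^(−c·Z₁) − e^(−c·Z₂)) / (c·(Z₂−Z₁))
e^(−0.52×0.7) = 0.6949; e^(−0.52×2.6) = 0.2587
⟨φ⟩ = 0.63 × (0.6949 − 0.2587) / (0.52 × 1.9) = 0.63 × 0.4415 = 0.2781

0.278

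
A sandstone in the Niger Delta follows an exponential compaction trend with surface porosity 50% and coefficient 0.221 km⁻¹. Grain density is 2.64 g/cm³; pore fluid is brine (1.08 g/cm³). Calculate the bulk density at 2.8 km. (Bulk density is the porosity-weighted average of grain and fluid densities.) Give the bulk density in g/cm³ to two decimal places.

2.22 g/cm³

Porosity at depth: n = 0.5·exp(−0.221×2.8) = 0.5×0.5386 = 0.2693
Bulk density: ρ_b = (1−n)ρ_g + n·ρ_f = 0.7307×2.64 + 0.2693×1.08
       = 1.929 + 0.291 = 2.220 g/cm³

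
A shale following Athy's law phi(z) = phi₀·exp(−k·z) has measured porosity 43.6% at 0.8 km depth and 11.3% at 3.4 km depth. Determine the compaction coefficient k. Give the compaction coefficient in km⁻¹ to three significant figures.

0.519 km⁻¹

Athy: phi(z) = phi₀ e^(−kz) ⇒ phi₁/phi₂ = e^{k(z₂−z₁)} ⇒ k = ln(phi₁/phi₂)/(z₂−z₁)
k = ln(0.436/0.113) / (3.4 − 0.8) = ln(3.858) / 2.6 = 1.3503 / 2.6 = 0.5193 km⁻¹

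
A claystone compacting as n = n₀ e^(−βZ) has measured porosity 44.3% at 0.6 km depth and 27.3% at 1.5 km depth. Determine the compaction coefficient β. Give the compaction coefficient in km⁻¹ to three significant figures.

Athy: n(Z) = n₀ e^(−βZ) ⇒ n₁/n₂ = e^{β(Z₂−Z₁)} ⇒ β = ln(n₁/n₂)/(Z₂−Z₁)
β = ln(0.443/0.273) / (1.5 − 0.6) = ln(1.623) / 0.9 = 0.4841 / 0.9 = 0.5379 km⁻¹

0.538 km⁻¹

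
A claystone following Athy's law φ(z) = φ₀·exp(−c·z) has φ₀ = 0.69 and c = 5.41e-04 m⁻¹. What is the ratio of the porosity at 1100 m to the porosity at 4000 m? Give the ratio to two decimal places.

Working in km (1 km = 1000 m; c in km⁻¹ = c in m⁻¹ × 1000):
φ(z₁)/φ(z₂) = e^(−c·z₁)/e^(−c·z₂) = e^{c(z₂−z₁)}
= exp(0.541 × 2.9) = exp(1.569) = 4.8014

4.80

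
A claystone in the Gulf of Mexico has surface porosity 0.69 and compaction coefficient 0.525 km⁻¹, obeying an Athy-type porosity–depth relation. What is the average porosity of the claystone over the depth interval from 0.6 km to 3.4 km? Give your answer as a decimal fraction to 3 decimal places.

⟨n⟩ = (1/(d₂−d₁)) ∫ n₀ e^(−βd) dd = n₀·(e^(−β·d₁) − e^(−β·d₂)) / (β·(d₂−d₁))
e^(−0.525×0.6) = 0.7298; e^(−0.525×3.4) = 0.1678
⟨n⟩ = 0.69 × (0.7298 − 0.1678) / (0.525 × 2.8) = 0.69 × 0.3823 = 0.2638

0.264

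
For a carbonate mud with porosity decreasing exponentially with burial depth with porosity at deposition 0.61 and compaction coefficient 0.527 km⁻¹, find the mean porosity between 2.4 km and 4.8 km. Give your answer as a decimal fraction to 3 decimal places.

⟨n⟩ = (1/(z₂−z₁)) ∫ n₀ e^(−kz) dz = n₀·(e^(−k·z₁) − e^(−k·z₂)) / (k·(z₂−z₁))
e^(−0.527×2.4) = 0.2823; e^(−0.527×4.8) = 0.0797
⟨n⟩ = 0.61 × (0.2823 − 0.0797) / (0.527 × 2.4) = 0.61 × 0.1602 = 0.0977

0.098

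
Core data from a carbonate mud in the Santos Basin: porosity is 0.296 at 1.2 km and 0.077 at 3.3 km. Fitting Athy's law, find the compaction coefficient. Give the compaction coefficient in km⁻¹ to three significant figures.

0.641 km⁻¹

Athy: n(z) = n₀ e^(−βz) ⇒ n₁/n₂ = e^{β(z₂−z₁)} ⇒ β = ln(n₁/n₂)/(z₂−z₁)
β = ln(0.296/0.077) / (3.3 − 1.2) = ln(3.844) / 2.1 = 1.3466 / 2.1 = 0.6412 km⁻¹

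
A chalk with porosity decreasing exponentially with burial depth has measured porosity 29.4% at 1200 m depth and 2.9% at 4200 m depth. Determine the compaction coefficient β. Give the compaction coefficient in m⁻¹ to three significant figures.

Working in km (1 km = 1000 m; β in km⁻¹ = β in m⁻¹ × 1000):
Athy: n(d) = n₀ e^(−βd) ⇒ n₁/n₂ = e^{β(d₂−d₁)} ⇒ β = ln(n₁/n₂)/(d₂−d₁)
β = ln(0.294/0.029) / (4.2 − 1.2) = ln(10.14) / 3 = 2.3163 / 3 = 0.7721 km⁻¹

0.000772 m⁻¹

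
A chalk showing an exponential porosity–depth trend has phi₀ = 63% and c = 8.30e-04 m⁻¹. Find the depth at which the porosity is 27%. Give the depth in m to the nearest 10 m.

Working in km (1 km = 1000 m; c in km⁻¹ = c in m⁻¹ × 1000):
Invert Athy's law: d = ln(phi₀/phi) / c
d = ln(0.63/0.27) / 0.83 = ln(2.333) / 0.83 = 0.8473 / 0.83 = 1.021 km

1020 m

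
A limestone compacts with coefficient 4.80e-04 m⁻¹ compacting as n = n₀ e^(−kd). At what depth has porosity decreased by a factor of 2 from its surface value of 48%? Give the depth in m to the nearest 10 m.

Working in km (1 km = 1000 m; k in km⁻¹ = k in m⁻¹ × 1000):
n/n₀ = 1/2 ⇒ exp(−k·d) = 1/2 ⇒ d = ln(2) / k
d = 0.6931 / 0.48 = 1.444 km

1440 m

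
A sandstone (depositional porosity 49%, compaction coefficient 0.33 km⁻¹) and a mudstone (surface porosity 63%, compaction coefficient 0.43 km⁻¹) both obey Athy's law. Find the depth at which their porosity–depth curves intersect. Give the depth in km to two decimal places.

2.51 km

Set φ₀ₐ e^(−cₐz) = φ₀ᵦ e^(−cᵦz) ⇒ ln(φ₀ₐ/φ₀ᵦ) = (cₐ − cᵦ)·z
z = ln(0.49/0.63) / (0.33 − 0.43) = -0.2513 / -0.1 = 2.513 km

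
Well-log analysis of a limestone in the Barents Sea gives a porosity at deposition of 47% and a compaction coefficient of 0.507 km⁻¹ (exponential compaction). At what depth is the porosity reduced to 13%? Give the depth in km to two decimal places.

Invert Athy's law: Z = ln(n₀/n) / β
Z = ln(0.47/0.13) / 0.507 = ln(3.615) / 0.507 = 1.2852 / 0.507 = 2.535 km

2.53 km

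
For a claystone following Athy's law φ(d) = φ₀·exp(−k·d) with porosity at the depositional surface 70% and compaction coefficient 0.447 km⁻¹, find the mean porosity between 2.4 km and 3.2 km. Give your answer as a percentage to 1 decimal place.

⟨φ⟩ = (1/(d₂−d₁)) ∫ φ₀ e^(−kd) dd = φ₀·(e^(−k·d₁) − e^(−k·d₂)) / (k·(d₂−d₁))
e^(−0.447×2.4) = 0.3420; e^(−0.447×3.2) = 0.2392
⟨φ⟩ = 0.7 × (0.3420 − 0.2392) / (0.447 × 0.8) = 0.7 × 0.2876 = 0.2013

20.1%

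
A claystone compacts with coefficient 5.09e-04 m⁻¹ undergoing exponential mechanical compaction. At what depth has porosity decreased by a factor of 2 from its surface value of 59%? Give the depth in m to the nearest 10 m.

1360 m

Working in km (1 km = 1000 m; c in km⁻¹ = c in m⁻¹ × 1000):
φ/φ₀ = 1/2 ⇒ exp(−c·z) = 1/2 ⇒ z = ln(2) / c
z = 0.6931 / 0.509 = 1.362 km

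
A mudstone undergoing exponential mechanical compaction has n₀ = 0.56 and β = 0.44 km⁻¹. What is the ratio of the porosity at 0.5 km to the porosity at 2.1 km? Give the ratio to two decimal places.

n(d₁)/n(d₂) = e^(−β·d₁)/e^(−β·d₂) = e^{β(d₂−d₁)}
= exp(0.44 × 1.6) = exp(0.704) = 2.0218

2.02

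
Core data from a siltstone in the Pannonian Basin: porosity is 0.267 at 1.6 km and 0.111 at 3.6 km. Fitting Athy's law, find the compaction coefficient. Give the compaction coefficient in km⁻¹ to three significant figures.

0.439 km⁻¹

Athy: n(Z) = n₀ e^(−kZ) ⇒ n₁/n₂ = e^{k(Z₂−Z₁)} ⇒ k = ln(n₁/n₂)/(Z₂−Z₁)
k = ln(0.267/0.111) / (3.6 − 1.6) = ln(2.405) / 2 = 0.8777 / 2 = 0.4389 km⁻¹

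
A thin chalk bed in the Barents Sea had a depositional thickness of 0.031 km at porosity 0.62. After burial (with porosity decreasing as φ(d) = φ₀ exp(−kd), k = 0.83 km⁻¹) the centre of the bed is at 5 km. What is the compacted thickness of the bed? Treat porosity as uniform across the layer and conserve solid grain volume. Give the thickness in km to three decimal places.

0.012 km

Porosity at 5 km: φ = 0.62·exp(−0.83×5) = 0.0098
Solid-volume conservation: h(1−φ) = h₀(1−φ₀) ⇒ h = h₀·(1−φ₀)/(1−φ)
h = 0.031 × (1 − 0.62)/(1 − 0.0098) = 0.031 × 0.3838 = 0.0119 km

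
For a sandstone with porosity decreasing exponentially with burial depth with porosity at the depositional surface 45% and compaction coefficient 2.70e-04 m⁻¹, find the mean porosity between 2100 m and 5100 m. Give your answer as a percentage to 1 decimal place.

17.5%

Working in km (1 km = 1000 m; β in km⁻¹ = β in m⁻¹ × 1000):
⟨n⟩ = (1/(z₂−z₁)) ∫ n₀ e^(−βz) dz = n₀·(e^(−β·z₁) − e^(−β·z₂)) / (β·(z₂−z₁))
e^(−0.27×2.1) = 0.5672; e^(−0.27×5.1) = 0.2523
⟨n⟩ = 0.45 × (0.5672 − 0.2523) / (0.27 × 3) = 0.45 × 0.3888 = 0.1749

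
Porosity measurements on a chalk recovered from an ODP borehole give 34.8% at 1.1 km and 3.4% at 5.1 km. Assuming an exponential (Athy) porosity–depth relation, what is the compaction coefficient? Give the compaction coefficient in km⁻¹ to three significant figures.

Athy: phi(z) = phi₀ e^(−kz) ⇒ phi₁/phi₂ = e^{k(z₂−z₁)} ⇒ k = ln(phi₁/phi₂)/(z₂−z₁)
k = ln(0.348/0.034) / (5.1 − 1.1) = ln(10.24) / 4 = 2.3258 / 4 = 0.5815 km⁻¹

0.581 km⁻¹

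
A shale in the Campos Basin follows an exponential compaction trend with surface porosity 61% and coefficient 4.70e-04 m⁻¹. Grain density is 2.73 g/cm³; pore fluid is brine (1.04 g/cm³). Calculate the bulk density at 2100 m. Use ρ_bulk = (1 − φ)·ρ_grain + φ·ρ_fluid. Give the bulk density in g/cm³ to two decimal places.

Working in km (1 km = 1000 m; k in km⁻¹ = k in m⁻¹ × 1000):
Porosity at depth: φ = 0.61·exp(−0.47×2.1) = 0.61×0.3727 = 0.2273
Bulk density: ρ_b = (1−φ)ρ_g + φ·ρ_f = 0.7727×2.73 + 0.2273×1.04
       = 2.109 + 0.236 = 2.346 g/cm³

2.35 g/cm³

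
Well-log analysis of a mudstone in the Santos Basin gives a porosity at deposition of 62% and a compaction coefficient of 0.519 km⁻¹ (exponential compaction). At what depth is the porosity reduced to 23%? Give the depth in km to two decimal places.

Invert Athy's law: Z = ln(φ₀/φ) / β
Z = ln(0.62/0.23) / 0.519 = ln(2.696) / 0.519 = 0.9916 / 0.519 = 1.911 km

1.91 km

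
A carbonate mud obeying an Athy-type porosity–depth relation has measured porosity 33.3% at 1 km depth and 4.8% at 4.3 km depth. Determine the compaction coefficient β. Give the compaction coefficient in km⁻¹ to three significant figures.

Athy: phi(Z) = phi₀ e^(−βZ) ⇒ phi₁/phi₂ = e^{β(Z₂−Z₁)} ⇒ β = ln(phi₁/phi₂)/(Z₂−Z₁)
β = ln(0.333/0.048) / (4.3 − 1) = ln(6.938) / 3.3 = 1.9369 / 3.3 = 0.587 km⁻¹

0.587 km⁻¹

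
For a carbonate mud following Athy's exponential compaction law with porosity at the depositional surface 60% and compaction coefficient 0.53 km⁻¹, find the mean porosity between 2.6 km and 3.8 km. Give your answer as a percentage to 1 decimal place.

⟨φ⟩ = (1/(Z₂−Z₁)) ∫ φ₀ e^(−βZ) dZ = φ₀·(e^(−β·Z₁) − e^(−β·Z₂)) / (β·(Z₂−Z₁))
e^(−0.53×2.6) = 0.2521; e^(−0.53×3.8) = 0.1335
⟨φ⟩ = 0.6 × (0.2521 − 0.1335) / (0.53 × 1.2) = 0.6 × 0.1865 = 0.1119

11.2%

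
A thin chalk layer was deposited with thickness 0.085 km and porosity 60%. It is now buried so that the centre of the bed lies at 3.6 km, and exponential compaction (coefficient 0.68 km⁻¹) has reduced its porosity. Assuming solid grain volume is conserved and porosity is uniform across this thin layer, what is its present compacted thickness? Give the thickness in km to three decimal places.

0.036 km

Porosity at 3.6 km: n = 0.6·exp(−0.68×3.6) = 0.0519
Solid-volume conservation: h(1−n) = h₀(1−n₀) ⇒ h = h₀·(1−n₀)/(1−n)
h = 0.085 × (1 − 0.6)/(1 − 0.0519) = 0.085 × 0.4219 = 0.0359 km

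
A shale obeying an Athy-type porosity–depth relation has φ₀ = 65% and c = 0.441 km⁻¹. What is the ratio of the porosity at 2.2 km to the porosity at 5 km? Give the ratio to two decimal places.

3.44

φ(d₁)/φ(d₂) = e^(−c·d₁)/e^(−c·d₂) = e^{c(d₂−d₁)}
= exp(0.441 × 2.8) = exp(1.235) = 3.4377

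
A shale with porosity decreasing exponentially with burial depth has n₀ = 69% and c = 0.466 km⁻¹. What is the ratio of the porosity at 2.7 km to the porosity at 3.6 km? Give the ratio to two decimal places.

n(d₁)/n(d₂) = e^(−c·d₁)/e^(−c·d₂) = e^{c(d₂−d₁)}
= exp(0.466 × 0.9) = exp(0.4194) = 1.5210

1.52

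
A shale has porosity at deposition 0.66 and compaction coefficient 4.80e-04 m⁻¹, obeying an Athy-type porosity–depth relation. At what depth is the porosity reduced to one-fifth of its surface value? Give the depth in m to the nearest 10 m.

Working in km (1 km = 1000 m; c in km⁻¹ = c in m⁻¹ × 1000):
φ/φ₀ = 1/5 ⇒ exp(−c·z) = 1/5 ⇒ z = ln(5) / c
z = 1.6094 / 0.48 = 3.353 km

3350 m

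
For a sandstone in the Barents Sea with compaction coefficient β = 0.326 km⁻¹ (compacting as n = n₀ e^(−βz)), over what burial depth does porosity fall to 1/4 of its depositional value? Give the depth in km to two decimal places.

4.25 km

n/n₀ = 1/4 ⇒ exp(−β·z) = 1/4 ⇒ z = ln(4) / β
z = 1.3863 / 0.326 = 4.252 km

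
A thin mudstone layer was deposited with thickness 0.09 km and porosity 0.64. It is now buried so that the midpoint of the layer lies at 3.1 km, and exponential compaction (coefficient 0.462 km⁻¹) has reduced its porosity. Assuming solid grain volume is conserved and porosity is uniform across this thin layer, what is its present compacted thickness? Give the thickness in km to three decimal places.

0.038 km

Porosity at 3.1 km: n = 0.64·exp(−0.462×3.1) = 0.1528
Solid-volume conservation: h(1−n) = h₀(1−n₀) ⇒ h = h₀·(1−n₀)/(1−n)
h = 0.09 × (1 − 0.64)/(1 − 0.1528) = 0.09 × 0.4249 = 0.0382 km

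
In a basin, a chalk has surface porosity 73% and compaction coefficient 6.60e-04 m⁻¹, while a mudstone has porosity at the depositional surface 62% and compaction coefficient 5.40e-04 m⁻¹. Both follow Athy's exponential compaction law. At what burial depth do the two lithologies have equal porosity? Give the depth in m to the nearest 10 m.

1360 m

Working in km (1 km = 1000 m; k in km⁻¹ = k in m⁻¹ × 1000):
Set n₀ₐ e^(−kₐZ) = n₀ᵦ e^(−kᵦZ) ⇒ ln(n₀ₐ/n₀ᵦ) = (kₐ − kᵦ)·Z
Z = ln(0.73/0.62) / (0.66 − 0.54) = 0.1633 / 0.12 = 1.361 km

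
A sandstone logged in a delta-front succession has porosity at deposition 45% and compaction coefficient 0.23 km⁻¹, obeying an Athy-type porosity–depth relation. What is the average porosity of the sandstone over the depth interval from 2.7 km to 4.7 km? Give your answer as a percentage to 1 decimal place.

⟨phi⟩ = (1/(d₂−d₁)) ∫ phi₀ e^(−kd) dd = phi₀·(e^(−k·d₁) − e^(−k·d₂)) / (k·(d₂−d₁))
e^(−0.23×2.7) = 0.5374; e^(−0.23×4.7) = 0.3393
⟨phi⟩ = 0.45 × (0.5374 − 0.3393) / (0.23 × 2) = 0.45 × 0.4308 = 0.1938

19.4%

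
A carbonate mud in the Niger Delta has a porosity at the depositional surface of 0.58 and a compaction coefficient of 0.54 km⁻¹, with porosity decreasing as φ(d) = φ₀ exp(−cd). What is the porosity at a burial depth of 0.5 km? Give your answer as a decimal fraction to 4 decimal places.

φ = φ₀·exp(−c·d) = 0.58 × exp(−0.54 × 0.5) = 0.58 × exp(−0.27)
  = 0.58 × 0.7634 = 0.4428

0.4428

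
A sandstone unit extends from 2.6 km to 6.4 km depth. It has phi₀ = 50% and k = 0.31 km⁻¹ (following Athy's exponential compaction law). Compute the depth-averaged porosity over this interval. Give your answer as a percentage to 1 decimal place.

13.1%

⟨phi⟩ = (1/(d₂−d₁)) ∫ phi₀ e^(−kd) dd = phi₀·(e^(−k·d₁) − e^(−k·d₂)) / (k·(d₂−d₁))
e^(−0.31×2.6) = 0.4466; e^(−0.31×6.4) = 0.1375
⟨phi⟩ = 0.5 × (0.4466 − 0.1375) / (0.31 × 3.8) = 0.5 × 0.2624 = 0.1312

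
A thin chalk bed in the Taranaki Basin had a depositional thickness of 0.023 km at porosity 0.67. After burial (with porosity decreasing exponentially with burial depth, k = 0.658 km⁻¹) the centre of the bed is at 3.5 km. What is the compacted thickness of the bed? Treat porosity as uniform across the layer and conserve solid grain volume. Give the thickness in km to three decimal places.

Porosity at 3.5 km: φ = 0.67·exp(−0.658×3.5) = 0.0670
Solid-volume conservation: h(1−φ) = h₀(1−φ₀) ⇒ h = h₀·(1−φ₀)/(1−φ)
h = 0.023 × (1 − 0.67)/(1 − 0.0670) = 0.023 × 0.3537 = 0.0081 km

0.008 km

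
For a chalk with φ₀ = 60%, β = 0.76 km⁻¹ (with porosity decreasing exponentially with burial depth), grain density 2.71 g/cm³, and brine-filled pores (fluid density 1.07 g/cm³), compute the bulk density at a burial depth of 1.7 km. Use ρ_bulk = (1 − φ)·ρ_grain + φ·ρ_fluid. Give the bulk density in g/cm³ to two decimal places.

Porosity at depth: φ = 0.6·exp(−0.76×1.7) = 0.6×0.2747 = 0.1648
Bulk density: ρ_b = (1−φ)ρ_g + φ·ρ_f = 0.8352×2.71 + 0.1648×1.07
       = 2.263 + 0.176 = 2.440 g/cm³

2.44 g/cm³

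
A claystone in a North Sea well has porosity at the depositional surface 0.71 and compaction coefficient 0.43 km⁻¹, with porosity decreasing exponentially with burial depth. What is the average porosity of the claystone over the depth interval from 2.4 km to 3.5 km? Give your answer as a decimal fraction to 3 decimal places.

0.202

⟨phi⟩ = (1/(Z₂−Z₁)) ∫ phi₀ e^(−kZ) dZ = phi₀·(e^(−k·Z₁) − e^(−k·Z₂)) / (k·(Z₂−Z₁))
e^(−0.43×2.4) = 0.3563; e^(−0.43×3.5) = 0.2220
⟨phi⟩ = 0.71 × (0.3563 − 0.2220) / (0.43 × 1.1) = 0.71 × 0.2839 = 0.2016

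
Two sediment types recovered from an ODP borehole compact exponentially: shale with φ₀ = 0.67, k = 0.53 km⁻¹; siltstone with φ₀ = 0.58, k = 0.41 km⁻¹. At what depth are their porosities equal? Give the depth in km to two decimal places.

Set φ₀ₐ e^(−kₐd) = φ₀ᵦ e^(−kᵦd) ⇒ ln(φ₀ₐ/φ₀ᵦ) = (kₐ − kᵦ)·d
d = ln(0.67/0.58) / (0.53 − 0.41) = 0.1442 / 0.12 = 1.202 km

1.20 km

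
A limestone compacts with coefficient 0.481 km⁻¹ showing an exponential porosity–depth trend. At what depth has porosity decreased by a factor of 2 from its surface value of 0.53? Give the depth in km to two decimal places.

1.44 km

phi/phi₀ = 1/2 ⇒ exp(−β·z) = 1/2 ⇒ z = ln(2) / β
z = 0.6931 / 0.481 = 1.441 km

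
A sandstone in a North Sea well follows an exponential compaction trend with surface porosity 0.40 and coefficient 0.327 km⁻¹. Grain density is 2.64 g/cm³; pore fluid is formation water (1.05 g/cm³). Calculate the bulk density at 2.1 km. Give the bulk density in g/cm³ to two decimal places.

Porosity at depth: phi = 0.4·exp(−0.327×2.1) = 0.4×0.5032 = 0.2013
Bulk density: ρ_b = (1−phi)ρ_g + phi·ρ_f = 0.7987×2.64 + 0.2013×1.05
       = 2.109 + 0.211 = 2.320 g/cm³

2.32 g/cm³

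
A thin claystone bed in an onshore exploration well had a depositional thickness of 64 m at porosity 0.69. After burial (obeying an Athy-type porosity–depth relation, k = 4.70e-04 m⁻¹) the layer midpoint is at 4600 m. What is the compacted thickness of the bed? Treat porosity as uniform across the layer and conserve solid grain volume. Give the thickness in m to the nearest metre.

Working in km (1 km = 1000 m; k in km⁻¹ = k in m⁻¹ × 1000):
Porosity at 4.6 km: phi = 0.69·exp(−0.47×4.6) = 0.0794
Solid-volume conservation: h(1−phi) = h₀(1−phi₀) ⇒ h = h₀·(1−phi₀)/(1−phi)
h = 0.064 × (1 − 0.69)/(1 − 0.0794) = 0.064 × 0.3367 = 0.0216 km

22 m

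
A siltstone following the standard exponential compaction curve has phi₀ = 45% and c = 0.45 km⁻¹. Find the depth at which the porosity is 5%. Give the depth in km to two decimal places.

4.88 km

Invert Athy's law: d = ln(phi₀/phi) / c
d = ln(0.45/0.05) / 0.45 = ln(9) / 0.45 = 2.1972 / 0.45 = 4.883 km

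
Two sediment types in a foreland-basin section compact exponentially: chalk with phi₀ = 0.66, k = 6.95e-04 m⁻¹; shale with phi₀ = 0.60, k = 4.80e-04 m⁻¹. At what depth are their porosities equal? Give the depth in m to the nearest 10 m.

Working in km (1 km = 1000 m; k in km⁻¹ = k in m⁻¹ × 1000):
Set phi₀ₐ e^(−kₐZ) = phi₀ᵦ e^(−kᵦZ) ⇒ ln(phi₀ₐ/phi₀ᵦ) = (kₐ − kᵦ)·Z
Z = ln(0.66/0.6) / (0.695 − 0.48) = 0.0953 / 0.215 = 0.443 km

440 m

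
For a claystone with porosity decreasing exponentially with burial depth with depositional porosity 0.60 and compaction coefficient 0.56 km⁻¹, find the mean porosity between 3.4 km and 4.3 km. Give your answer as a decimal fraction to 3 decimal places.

0.070

⟨phi⟩ = (1/(Z₂−Z₁)) ∫ phi₀ e^(−cZ) dZ = phi₀·(e^(−c·Z₁) − e^(−c·Z₂)) / (c·(Z₂−Z₁))
e^(−0.56×3.4) = 0.1490; e^(−0.56×4.3) = 0.0900
⟨phi⟩ = 0.6 × (0.1490 − 0.0900) / (0.56 × 0.9) = 0.6 × 0.1170 = 0.0702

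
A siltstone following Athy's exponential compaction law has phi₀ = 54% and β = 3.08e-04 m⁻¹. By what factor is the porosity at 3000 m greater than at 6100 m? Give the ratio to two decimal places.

Working in km (1 km = 1000 m; β in km⁻¹ = β in m⁻¹ × 1000):
phi(d₁)/phi(d₂) = e^(−β·d₁)/e^(−β·d₂) = e^{β(d₂−d₁)}
= exp(0.308 × 3.1) = exp(0.9548) = 2.5982

2.60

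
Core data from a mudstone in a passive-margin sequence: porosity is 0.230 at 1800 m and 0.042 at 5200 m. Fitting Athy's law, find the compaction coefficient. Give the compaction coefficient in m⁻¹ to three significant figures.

Working in km (1 km = 1000 m; k in km⁻¹ = k in m⁻¹ × 1000):
Athy: φ(Z) = φ₀ e^(−kZ) ⇒ φ₁/φ₂ = e^{k(Z₂−Z₁)} ⇒ k = ln(φ₁/φ₂)/(Z₂−Z₁)
k = ln(0.23/0.042) / (5.2 − 1.8) = ln(5.476) / 3.4 = 1.7004 / 3.4 = 0.5001 km⁻¹

0.000500 m⁻¹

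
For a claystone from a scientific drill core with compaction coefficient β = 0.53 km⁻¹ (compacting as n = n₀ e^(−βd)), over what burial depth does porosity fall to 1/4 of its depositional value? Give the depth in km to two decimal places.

n/n₀ = 1/4 ⇒ exp(−β·d) = 1/4 ⇒ d = ln(4) / β
d = 1.3863 / 0.53 = 2.616 km

2.62 km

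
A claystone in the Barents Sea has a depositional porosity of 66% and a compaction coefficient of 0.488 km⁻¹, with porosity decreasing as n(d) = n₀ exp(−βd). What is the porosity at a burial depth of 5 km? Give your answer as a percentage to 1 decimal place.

n = n₀·exp(−β·d) = 0.66 × exp(−0.488 × 5) = 0.66 × exp(−2.44)
  = 0.66 × 0.0872 = 0.0575

5.8%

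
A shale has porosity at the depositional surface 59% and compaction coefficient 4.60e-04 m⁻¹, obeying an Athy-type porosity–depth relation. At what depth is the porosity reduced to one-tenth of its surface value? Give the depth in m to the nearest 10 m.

Working in km (1 km = 1000 m; c in km⁻¹ = c in m⁻¹ × 1000):
phi/phi₀ = 1/10 ⇒ exp(−c·Z) = 1/10 ⇒ Z = ln(10) / c
Z = 2.3026 / 0.46 = 5.006 km

5010 m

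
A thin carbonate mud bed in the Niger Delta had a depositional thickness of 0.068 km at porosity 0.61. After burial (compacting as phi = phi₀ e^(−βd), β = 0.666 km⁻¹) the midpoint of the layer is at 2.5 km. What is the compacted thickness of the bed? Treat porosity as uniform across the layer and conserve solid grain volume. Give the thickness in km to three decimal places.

0.030 km

Porosity at 2.5 km: phi = 0.61·exp(−0.666×2.5) = 0.1154
Solid-volume conservation: h(1−phi) = h₀(1−phi₀) ⇒ h = h₀·(1−phi₀)/(1−phi)
h = 0.068 × (1 − 0.61)/(1 − 0.1154) = 0.068 × 0.4409 = 0.0300 km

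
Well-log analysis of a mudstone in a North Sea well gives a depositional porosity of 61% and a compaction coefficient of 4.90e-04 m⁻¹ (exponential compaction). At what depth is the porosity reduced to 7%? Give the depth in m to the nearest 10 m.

4420 m

Working in km (1 km = 1000 m; c in km⁻¹ = c in m⁻¹ × 1000):
Invert Athy's law: z = ln(φ₀/φ) / c
z = ln(0.61/0.07) / 0.49 = ln(8.714) / 0.49 = 2.1650 / 0.49 = 4.418 km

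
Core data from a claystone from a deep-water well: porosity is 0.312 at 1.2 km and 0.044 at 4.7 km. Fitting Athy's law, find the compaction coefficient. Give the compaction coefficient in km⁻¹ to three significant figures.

0.560 km⁻¹

Athy: n(z) = n₀ e^(−kz) ⇒ n₁/n₂ = e^{k(z₂−z₁)} ⇒ k = ln(n₁/n₂)/(z₂−z₁)
k = ln(0.312/0.044) / (4.7 − 1.2) = ln(7.091) / 3.5 = 1.9588 / 3.5 = 0.5597 km⁻¹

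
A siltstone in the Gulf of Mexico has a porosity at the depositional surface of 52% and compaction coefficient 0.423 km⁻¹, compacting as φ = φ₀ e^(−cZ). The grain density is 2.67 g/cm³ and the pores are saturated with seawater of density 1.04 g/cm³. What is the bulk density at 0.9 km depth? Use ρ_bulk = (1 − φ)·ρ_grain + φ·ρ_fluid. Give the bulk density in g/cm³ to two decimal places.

Porosity at depth: φ = 0.52·exp(−0.423×0.9) = 0.52×0.6834 = 0.3554
Bulk density: ρ_b = (1−φ)ρ_g + φ·ρ_f = 0.6446×2.67 + 0.3554×1.04
       = 1.721 + 0.370 = 2.091 g/cm³

2.09 g/cm³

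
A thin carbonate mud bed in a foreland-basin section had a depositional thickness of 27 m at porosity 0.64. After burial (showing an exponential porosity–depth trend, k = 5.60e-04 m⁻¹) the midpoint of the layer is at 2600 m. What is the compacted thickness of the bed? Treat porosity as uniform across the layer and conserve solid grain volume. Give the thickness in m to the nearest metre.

Working in km (1 km = 1000 m; k in km⁻¹ = k in m⁻¹ × 1000):
Porosity at 2.6 km: n = 0.64·exp(−0.56×2.6) = 0.1492
Solid-volume conservation: h(1−n) = h₀(1−n₀) ⇒ h = h₀·(1−n₀)/(1−n)
h = 0.027 × (1 − 0.64)/(1 − 0.1492) = 0.027 × 0.4231 = 0.0114 km

11 m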